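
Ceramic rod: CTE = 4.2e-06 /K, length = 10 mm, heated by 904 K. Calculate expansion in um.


dL = 4.2e-06 * 10 * 904 * 1000 = 37.968 um

37.968


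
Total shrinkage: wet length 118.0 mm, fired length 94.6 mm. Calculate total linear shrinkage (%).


TS = (118.0 - 94.6) / 118.0 * 100 = 19.83%

19.83


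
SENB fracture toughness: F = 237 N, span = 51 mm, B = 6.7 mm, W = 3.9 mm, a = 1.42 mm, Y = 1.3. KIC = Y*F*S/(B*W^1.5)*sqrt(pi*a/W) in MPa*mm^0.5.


KIC = 1.3*237*51/(6.7*3.9^1.5)*sqrt(pi*1.42/3.9) = 325.67

325.67


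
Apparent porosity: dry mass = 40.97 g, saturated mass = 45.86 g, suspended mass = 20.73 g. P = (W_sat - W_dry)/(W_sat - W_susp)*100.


P = (45.86 - 40.97) / (45.86 - 20.73) * 100 = 4.89 / 25.13 * 100 = 19.5%

19.5


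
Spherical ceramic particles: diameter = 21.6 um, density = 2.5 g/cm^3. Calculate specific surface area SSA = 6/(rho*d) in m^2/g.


SSA = 6 / (2.5 * 21.6) = 0.111 m^2/g

0.111


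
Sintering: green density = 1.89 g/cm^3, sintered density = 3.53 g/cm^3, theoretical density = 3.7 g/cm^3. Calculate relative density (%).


Relative = 3.53 / 3.7 * 100 = 95.4%

95.4


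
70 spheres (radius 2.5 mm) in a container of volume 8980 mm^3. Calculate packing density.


V_sphere = 4/3*pi*2.5^3 = 65.4498 mm^3
Total V = 70*65.4498 = 4581.486 mm^3
PD = 4581.486 / 8980 = 0.51

0.51


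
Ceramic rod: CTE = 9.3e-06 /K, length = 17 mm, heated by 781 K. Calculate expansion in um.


dL = 9.3e-06 * 17 * 781 * 1000 = 123.476 um

123.476


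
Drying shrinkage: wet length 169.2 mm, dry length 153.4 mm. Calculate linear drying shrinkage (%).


DS = (169.2 - 153.4) / 169.2 * 100 = 9.34%

9.34


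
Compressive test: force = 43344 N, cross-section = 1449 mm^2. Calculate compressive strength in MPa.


CS = 43344 / 1449 = 29.9 MPa

29.9


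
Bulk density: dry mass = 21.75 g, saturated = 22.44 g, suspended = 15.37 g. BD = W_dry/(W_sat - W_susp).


BD = 21.75 / (22.44 - 15.37) = 21.75 / 7.07 = 3.076 g/cm^3

3.076


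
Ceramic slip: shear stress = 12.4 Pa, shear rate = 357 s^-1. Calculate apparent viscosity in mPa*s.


eta = tau/gamma * 1000 = 12.4/357 * 1000 = 34.7 mPa*s

34.7


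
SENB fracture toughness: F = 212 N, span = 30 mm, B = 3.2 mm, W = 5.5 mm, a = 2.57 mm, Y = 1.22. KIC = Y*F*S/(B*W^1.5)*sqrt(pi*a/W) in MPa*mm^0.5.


KIC = 1.22*212*30/(3.2*5.5^1.5)*sqrt(pi*2.57/5.5) = 227.76

227.76


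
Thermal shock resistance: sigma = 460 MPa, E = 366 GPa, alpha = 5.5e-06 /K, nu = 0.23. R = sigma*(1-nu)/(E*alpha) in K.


R = 460*(1-0.23)/(366*1000*5.5e-06) = 176 K

176


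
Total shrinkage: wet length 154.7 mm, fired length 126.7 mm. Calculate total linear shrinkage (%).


TS = (154.7 - 126.7) / 154.7 * 100 = 18.1%

18.1


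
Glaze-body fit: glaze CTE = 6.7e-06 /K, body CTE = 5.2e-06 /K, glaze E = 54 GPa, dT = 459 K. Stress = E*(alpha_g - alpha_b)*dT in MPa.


Stress = 54*1000*(6.7e-06 - 5.2e-06)*459 = 37.2 MPa

37.2


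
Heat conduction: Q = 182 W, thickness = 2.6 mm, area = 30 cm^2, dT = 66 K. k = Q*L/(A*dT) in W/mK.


k = 182*2.6/1000/(30/10000*66) = 2.39 W/mK

2.39


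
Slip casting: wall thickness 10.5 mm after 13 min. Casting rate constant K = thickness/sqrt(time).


K = 10.5 / sqrt(13) = 10.5 / 3.6056 = 2.912 mm/min^0.5

2.912


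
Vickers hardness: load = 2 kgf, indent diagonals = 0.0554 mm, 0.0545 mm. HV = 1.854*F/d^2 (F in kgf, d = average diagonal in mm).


d_avg = (0.0554+0.0545)/2 = 0.05495 mm
HV = 1.854*2/0.05495^2 = 1228

1228


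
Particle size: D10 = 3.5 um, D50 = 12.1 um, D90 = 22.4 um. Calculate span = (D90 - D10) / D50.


Span = (22.4 - 3.5) / 12.1 = 18.9 / 12.1 = 1.562

1.562


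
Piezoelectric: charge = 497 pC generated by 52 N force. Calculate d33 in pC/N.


d33 = 497 / 52 = 9.6 pC/N

9.6


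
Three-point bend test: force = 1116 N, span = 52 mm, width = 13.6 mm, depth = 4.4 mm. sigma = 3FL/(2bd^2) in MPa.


sigma = 3*1116*52/(2*13.6*4.4^2) = 330.6 MPa

330.6


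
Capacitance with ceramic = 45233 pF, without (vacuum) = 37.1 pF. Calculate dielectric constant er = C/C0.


er = 45233 / 37.1 = 1219.22

1219.22


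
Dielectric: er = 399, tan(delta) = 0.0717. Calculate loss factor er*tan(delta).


Loss = 399 * 0.0717 = 28.608

28.608


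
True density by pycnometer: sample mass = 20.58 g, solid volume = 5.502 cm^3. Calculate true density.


TD = 20.58 / 5.502 = 3.74 g/cm^3

3.74


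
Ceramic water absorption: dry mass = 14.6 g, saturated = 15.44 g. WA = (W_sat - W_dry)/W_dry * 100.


WA = (15.44 - 14.6) / 14.6 * 100 = 5.75%

5.75


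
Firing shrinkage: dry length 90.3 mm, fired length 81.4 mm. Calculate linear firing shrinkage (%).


FS = (90.3 - 81.4) / 90.3 * 100 = 9.86%

9.86


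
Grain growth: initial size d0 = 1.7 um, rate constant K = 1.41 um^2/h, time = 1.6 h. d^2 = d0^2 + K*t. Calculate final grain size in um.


d^2 = 1.7^2 + 1.41*1.6 = 5.146
d = sqrt(5.146) = 2.27 um

2.27


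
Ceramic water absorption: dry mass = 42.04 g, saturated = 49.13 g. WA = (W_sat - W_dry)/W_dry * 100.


WA = (49.13 - 42.04) / 42.04 * 100 = 16.86%

16.86


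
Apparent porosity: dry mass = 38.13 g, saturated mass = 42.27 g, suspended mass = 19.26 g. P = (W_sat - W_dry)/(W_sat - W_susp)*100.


P = (42.27 - 38.13) / (42.27 - 19.26) * 100 = 4.14 / 23.01 * 100 = 18.0%

18.0


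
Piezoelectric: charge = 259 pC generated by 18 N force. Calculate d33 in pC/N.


d33 = 259 / 18 = 14.4 pC/N

14.4


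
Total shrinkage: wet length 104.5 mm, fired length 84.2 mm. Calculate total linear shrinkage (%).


TS = (104.5 - 84.2) / 104.5 * 100 = 19.43%

19.43


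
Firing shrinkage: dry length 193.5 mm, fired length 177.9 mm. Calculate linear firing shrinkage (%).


FS = (193.5 - 177.9) / 193.5 * 100 = 8.06%

8.06


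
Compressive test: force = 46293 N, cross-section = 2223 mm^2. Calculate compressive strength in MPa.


CS = 46293 / 2223 = 20.8 MPa

20.8


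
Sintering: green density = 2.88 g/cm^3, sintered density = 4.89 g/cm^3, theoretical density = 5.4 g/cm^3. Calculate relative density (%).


Relative = 4.89 / 5.4 * 100 = 90.6%

90.6


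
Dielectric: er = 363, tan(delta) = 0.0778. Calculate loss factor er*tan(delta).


Loss = 363 * 0.0778 = 28.241

28.241


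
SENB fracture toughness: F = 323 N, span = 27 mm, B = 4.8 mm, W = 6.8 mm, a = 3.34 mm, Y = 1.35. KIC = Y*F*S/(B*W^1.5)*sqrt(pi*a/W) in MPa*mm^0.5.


KIC = 1.35*323*27/(4.8*6.8^1.5)*sqrt(pi*3.34/6.8) = 171.83

171.83


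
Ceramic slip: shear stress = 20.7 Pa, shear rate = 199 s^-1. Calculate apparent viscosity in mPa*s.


eta = tau/gamma * 1000 = 20.7/199 * 1000 = 104.0 mPa*s

104.0


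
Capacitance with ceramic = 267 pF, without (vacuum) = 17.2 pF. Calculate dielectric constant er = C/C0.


er = 267 / 17.2 = 15.52

15.52


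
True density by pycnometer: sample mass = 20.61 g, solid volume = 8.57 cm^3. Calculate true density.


TD = 20.61 / 8.57 = 2.405 g/cm^3

2.405


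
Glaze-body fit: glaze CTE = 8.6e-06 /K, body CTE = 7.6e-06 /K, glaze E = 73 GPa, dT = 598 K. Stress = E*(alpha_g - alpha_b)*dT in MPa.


Stress = 73*1000*(8.6e-06 - 7.6e-06)*598 = 43.7 MPa

43.7


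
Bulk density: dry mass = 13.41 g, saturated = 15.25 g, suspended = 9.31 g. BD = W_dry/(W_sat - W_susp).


BD = 13.41 / (15.25 - 9.31) = 13.41 / 5.94 = 2.258 g/cm^3

2.258


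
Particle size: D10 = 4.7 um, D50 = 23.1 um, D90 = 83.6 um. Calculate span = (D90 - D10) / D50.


Span = (83.6 - 4.7) / 23.1 = 78.9 / 23.1 = 3.416

3.416


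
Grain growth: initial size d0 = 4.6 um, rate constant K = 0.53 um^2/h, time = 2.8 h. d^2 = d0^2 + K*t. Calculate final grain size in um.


d^2 = 4.6^2 + 0.53*2.8 = 22.644
d = sqrt(22.644) = 4.76 um

4.76


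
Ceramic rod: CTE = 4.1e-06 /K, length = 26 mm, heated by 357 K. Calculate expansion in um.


dL = 4.1e-06 * 26 * 357 * 1000 = 38.056 um

38.056


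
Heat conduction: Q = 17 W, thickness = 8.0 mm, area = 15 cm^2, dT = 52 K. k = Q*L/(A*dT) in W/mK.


k = 17*8.0/1000/(15/10000*52) = 1.74 W/mK

1.74


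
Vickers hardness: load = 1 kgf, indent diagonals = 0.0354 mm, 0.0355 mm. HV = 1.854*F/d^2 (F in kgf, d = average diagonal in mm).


d_avg = (0.0354+0.0355)/2 = 0.03545 mm
HV = 1.854*1/0.03545^2 = 1475

1475


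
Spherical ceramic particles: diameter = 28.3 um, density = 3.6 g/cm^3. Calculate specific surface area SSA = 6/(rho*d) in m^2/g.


SSA = 6 / (3.6 * 28.3) = 0.059 m^2/g

0.059


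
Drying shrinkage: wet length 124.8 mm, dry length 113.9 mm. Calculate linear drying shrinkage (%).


DS = (124.8 - 113.9) / 124.8 * 100 = 8.73%

8.73


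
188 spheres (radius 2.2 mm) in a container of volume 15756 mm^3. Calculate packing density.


V_sphere = 4/3*pi*2.2^3 = 44.6022 mm^3
Total V = 188*44.6022 = 8385.2136 mm^3
PD = 8385.2136 / 15756 = 0.532

0.532


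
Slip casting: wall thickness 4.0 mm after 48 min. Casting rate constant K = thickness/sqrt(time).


K = 4.0 / sqrt(48) = 4.0 / 6.9282 = 0.577 mm/min^0.5

0.577


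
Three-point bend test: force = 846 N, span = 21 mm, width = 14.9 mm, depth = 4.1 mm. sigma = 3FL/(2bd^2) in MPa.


sigma = 3*846*21/(2*14.9*4.1^2) = 106.4 MPa

106.4


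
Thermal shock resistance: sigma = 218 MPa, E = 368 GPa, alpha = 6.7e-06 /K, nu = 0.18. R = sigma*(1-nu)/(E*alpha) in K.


R = 218*(1-0.18)/(368*1000*6.7e-06) = 73 K

73


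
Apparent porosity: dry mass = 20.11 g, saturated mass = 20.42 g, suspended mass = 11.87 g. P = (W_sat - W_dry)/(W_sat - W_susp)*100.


P = (20.42 - 20.11) / (20.42 - 11.87) * 100 = 0.31 / 8.55 * 100 = 3.6%

3.6


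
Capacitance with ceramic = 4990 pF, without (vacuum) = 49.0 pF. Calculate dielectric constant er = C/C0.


er = 4990 / 49.0 = 101.84

101.84


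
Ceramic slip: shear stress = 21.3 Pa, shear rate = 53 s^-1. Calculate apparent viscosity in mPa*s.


eta = tau/gamma * 1000 = 21.3/53 * 1000 = 401.9 mPa*s

401.9


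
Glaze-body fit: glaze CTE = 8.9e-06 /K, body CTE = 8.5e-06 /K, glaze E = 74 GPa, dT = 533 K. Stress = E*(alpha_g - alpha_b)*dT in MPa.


Stress = 74*1000*(8.9e-06 - 8.5e-06)*533 = 15.8 MPa

15.8


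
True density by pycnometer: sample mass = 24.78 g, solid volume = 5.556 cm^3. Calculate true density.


TD = 24.78 / 5.556 = 4.46 g/cm^3

4.46


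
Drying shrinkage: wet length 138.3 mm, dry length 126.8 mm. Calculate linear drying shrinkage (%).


DS = (138.3 - 126.8) / 138.3 * 100 = 8.32%

8.32


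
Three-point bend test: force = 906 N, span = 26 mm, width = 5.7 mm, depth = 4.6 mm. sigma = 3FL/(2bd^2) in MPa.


sigma = 3*906*26/(2*5.7*4.6^2) = 293.0 MPa

293.0


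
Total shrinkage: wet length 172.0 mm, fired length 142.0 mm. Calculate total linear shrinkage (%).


TS = (172.0 - 142.0) / 172.0 * 100 = 17.44%

17.44


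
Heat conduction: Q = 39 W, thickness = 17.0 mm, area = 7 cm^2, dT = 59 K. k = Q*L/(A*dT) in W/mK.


k = 39*17.0/1000/(7/10000*59) = 16.05 W/mK

16.05


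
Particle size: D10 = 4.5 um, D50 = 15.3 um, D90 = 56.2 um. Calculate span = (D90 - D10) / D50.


Span = (56.2 - 4.5) / 15.3 = 51.7 / 15.3 = 3.379

3.379


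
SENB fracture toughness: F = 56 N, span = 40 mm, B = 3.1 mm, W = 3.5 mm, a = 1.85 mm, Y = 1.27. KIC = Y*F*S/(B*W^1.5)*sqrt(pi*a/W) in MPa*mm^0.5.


KIC = 1.27*56*40/(3.1*3.5^1.5)*sqrt(pi*1.85/3.5) = 180.6

180.6


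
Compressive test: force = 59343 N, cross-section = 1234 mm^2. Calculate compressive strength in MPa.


CS = 59343 / 1234 = 48.1 MPa

48.1


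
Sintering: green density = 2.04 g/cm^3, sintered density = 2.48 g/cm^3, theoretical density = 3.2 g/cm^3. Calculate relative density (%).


Relative = 2.48 / 3.2 * 100 = 77.5%

77.5


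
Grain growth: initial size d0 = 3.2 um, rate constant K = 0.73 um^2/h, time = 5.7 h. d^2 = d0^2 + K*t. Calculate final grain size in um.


d^2 = 3.2^2 + 0.73*5.7 = 14.401
d = sqrt(14.401) = 3.79 um

3.79


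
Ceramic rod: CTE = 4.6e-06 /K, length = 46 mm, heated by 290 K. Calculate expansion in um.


dL = 4.6e-06 * 46 * 290 * 1000 = 61.364 um

61.364


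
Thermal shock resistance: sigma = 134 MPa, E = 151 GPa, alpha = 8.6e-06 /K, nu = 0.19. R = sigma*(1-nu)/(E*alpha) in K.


R = 134*(1-0.19)/(151*1000*8.6e-06) = 84 K

84


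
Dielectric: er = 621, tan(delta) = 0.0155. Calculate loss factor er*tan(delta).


Loss = 621 * 0.0155 = 9.626

9.626


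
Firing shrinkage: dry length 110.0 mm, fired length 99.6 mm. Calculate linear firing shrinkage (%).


FS = (110.0 - 99.6) / 110.0 * 100 = 9.45%

9.45


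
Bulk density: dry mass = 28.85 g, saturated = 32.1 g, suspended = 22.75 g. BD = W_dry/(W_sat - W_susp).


BD = 28.85 / (32.1 - 22.75) = 28.85 / 9.35 = 3.086 g/cm^3

3.086


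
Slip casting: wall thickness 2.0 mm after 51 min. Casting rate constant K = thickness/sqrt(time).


K = 2.0 / sqrt(51) = 2.0 / 7.1414 = 0.28 mm/min^0.5

0.28


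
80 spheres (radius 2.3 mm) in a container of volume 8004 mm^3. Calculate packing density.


V_sphere = 4/3*pi*2.3^3 = 50.965 mm^3
Total V = 80*50.965 = 4077.2 mm^3
PD = 4077.2 / 8004 = 0.509

0.509


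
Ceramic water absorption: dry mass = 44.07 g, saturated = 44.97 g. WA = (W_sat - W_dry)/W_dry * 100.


WA = (44.97 - 44.07) / 44.07 * 100 = 2.04%

2.04


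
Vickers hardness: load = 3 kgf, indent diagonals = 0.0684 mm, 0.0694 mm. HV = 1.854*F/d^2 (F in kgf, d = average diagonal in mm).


d_avg = (0.0684+0.0694)/2 = 0.0689 mm
HV = 1.854*3/0.0689^2 = 1172

1172


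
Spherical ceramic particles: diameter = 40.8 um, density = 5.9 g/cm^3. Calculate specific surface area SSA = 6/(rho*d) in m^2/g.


SSA = 6 / (5.9 * 40.8) = 0.025 m^2/g

0.025


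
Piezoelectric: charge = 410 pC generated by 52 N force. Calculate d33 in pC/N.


d33 = 410 / 52 = 7.9 pC/N

7.9


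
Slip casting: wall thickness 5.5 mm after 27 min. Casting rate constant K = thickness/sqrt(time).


K = 5.5 / sqrt(27) = 5.5 / 5.1962 = 1.058 mm/min^0.5

1.058


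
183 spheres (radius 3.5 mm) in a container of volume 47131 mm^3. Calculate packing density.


V_sphere = 4/3*pi*3.5^3 = 179.5944 mm^3
Total V = 183*179.5944 = 32865.7752 mm^3
PD = 32865.7752 / 47131 = 0.697

0.697


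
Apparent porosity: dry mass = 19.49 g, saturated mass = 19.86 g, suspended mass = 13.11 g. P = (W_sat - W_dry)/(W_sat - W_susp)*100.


P = (19.86 - 19.49) / (19.86 - 13.11) * 100 = 0.37 / 6.75 * 100 = 5.5%

5.5


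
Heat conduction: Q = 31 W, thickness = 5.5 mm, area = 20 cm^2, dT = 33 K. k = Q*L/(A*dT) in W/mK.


k = 31*5.5/1000/(20/10000*33) = 2.58 W/mK

2.58


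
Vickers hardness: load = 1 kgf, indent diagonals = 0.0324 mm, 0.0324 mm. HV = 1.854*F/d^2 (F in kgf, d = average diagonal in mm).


d_avg = (0.0324+0.0324)/2 = 0.0324 mm
HV = 1.854*1/0.0324^2 = 1766

1766


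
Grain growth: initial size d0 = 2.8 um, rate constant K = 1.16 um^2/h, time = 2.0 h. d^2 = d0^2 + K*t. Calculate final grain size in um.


d^2 = 2.8^2 + 1.16*2.0 = 10.16
d = sqrt(10.16) = 3.19 um

3.19


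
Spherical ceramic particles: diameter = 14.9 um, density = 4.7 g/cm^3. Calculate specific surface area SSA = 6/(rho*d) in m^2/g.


SSA = 6 / (4.7 * 14.9) = 0.086 m^2/g

0.086


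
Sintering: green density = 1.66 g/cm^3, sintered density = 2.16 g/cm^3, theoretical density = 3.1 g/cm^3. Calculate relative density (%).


Relative = 2.16 / 3.1 * 100 = 69.7%

69.7


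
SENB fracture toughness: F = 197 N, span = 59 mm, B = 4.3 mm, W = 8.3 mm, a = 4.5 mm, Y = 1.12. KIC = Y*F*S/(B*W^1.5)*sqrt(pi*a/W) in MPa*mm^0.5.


KIC = 1.12*197*59/(4.3*8.3^1.5)*sqrt(pi*4.5/8.3) = 165.23

165.23


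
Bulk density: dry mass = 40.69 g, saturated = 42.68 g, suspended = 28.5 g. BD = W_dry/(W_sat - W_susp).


BD = 40.69 / (42.68 - 28.5) = 40.69 / 14.18 = 2.87 g/cm^3

2.87


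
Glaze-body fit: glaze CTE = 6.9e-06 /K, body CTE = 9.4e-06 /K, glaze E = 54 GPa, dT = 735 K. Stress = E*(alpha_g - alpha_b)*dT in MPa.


Stress = 54*1000*(6.9e-06 - 9.4e-06)*735 = -99.2 MPa

-99.2


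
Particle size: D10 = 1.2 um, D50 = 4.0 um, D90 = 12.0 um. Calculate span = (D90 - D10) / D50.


Span = (12.0 - 1.2) / 4.0 = 10.8 / 4.0 = 2.7

2.7


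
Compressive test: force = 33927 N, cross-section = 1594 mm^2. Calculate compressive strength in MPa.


CS = 33927 / 1594 = 21.3 MPa

21.3


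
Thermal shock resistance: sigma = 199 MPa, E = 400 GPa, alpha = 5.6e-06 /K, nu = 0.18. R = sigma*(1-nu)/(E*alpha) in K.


R = 199*(1-0.18)/(400*1000*5.6e-06) = 73 K

73


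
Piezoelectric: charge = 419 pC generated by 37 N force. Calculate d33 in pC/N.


d33 = 419 / 37 = 11.3 pC/N

11.3


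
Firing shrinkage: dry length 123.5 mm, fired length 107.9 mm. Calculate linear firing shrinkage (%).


FS = (123.5 - 107.9) / 123.5 * 100 = 12.63%

12.63


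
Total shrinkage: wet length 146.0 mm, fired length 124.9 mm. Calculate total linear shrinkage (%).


TS = (146.0 - 124.9) / 146.0 * 100 = 14.45%

14.45


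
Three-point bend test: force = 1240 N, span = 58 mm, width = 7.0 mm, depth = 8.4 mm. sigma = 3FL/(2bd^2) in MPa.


sigma = 3*1240*58/(2*7.0*8.4^2) = 218.4 MPa

218.4


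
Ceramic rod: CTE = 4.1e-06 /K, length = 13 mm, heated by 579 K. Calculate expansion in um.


dL = 4.1e-06 * 13 * 579 * 1000 = 30.861 um

30.861


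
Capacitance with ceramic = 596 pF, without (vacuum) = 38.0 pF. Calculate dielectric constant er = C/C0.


er = 596 / 38.0 = 15.68

15.68


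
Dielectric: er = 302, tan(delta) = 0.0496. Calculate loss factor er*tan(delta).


Loss = 302 * 0.0496 = 14.979

14.979


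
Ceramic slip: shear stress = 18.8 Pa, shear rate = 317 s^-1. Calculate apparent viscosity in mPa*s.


eta = tau/gamma * 1000 = 18.8/317 * 1000 = 59.3 mPa*s

59.3


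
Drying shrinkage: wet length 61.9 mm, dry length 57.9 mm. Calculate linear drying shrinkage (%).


DS = (61.9 - 57.9) / 61.9 * 100 = 6.46%

6.46


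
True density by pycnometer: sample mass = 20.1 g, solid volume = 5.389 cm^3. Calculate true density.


TD = 20.1 / 5.389 = 3.73 g/cm^3

3.73


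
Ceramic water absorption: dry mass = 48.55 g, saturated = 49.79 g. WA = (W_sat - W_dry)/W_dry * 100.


WA = (49.79 - 48.55) / 48.55 * 100 = 2.55%

2.55


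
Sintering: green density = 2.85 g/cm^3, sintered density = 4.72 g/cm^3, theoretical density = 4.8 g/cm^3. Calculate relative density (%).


Relative = 4.72 / 4.8 * 100 = 98.3%

98.3


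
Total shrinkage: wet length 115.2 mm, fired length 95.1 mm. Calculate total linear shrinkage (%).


TS = (115.2 - 95.1) / 115.2 * 100 = 17.45%

17.45


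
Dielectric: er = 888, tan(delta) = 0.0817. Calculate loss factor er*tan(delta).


Loss = 888 * 0.0817 = 72.55

72.55


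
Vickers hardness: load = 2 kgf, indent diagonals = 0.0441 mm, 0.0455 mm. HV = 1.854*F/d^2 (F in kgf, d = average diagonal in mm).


d_avg = (0.0441+0.0455)/2 = 0.0448 mm
HV = 1.854*2/0.0448^2 = 1847

1847


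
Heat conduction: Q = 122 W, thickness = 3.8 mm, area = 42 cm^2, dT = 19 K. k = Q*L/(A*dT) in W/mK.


k = 122*3.8/1000/(42/10000*19) = 5.81 W/mK

5.81


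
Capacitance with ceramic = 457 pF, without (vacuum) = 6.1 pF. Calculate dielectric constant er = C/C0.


er = 457 / 6.1 = 74.92

74.92


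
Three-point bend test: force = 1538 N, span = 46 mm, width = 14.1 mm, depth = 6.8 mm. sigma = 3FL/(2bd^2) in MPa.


sigma = 3*1538*46/(2*14.1*6.8^2) = 162.8 MPa

162.8


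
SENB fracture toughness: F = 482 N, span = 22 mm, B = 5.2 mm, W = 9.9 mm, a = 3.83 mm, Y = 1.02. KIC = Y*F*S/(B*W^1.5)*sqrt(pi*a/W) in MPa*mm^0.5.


KIC = 1.02*482*22/(5.2*9.9^1.5)*sqrt(pi*3.83/9.9) = 73.62

73.62


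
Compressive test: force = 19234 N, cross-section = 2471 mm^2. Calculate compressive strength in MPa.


CS = 19234 / 2471 = 7.8 MPa

7.8


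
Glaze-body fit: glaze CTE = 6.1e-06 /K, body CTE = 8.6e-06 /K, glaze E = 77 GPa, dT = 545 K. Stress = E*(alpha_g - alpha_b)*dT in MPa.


Stress = 77*1000*(6.1e-06 - 8.6e-06)*545 = -104.9 MPa

-104.9


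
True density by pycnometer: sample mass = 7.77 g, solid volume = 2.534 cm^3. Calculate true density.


TD = 7.77 / 2.534 = 3.066 g/cm^3

3.066


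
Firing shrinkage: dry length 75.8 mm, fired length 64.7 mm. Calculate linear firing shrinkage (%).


FS = (75.8 - 64.7) / 75.8 * 100 = 14.64%

14.64


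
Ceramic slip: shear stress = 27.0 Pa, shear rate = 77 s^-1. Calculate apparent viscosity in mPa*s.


eta = tau/gamma * 1000 = 27.0/77 * 1000 = 350.6 mPa*s

350.6


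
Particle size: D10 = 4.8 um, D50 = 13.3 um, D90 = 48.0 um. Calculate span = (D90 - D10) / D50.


Span = (48.0 - 4.8) / 13.3 = 43.2 / 13.3 = 3.248

3.248


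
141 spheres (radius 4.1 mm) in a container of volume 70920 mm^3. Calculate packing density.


V_sphere = 4/3*pi*4.1^3 = 288.6956 mm^3
Total V = 141*288.6956 = 40706.0796 mm^3
PD = 40706.0796 / 70920 = 0.574

0.574


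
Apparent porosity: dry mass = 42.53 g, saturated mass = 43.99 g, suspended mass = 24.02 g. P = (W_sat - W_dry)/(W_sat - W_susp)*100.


P = (43.99 - 42.53) / (43.99 - 24.02) * 100 = 1.46 / 19.97 * 100 = 7.3%

7.3


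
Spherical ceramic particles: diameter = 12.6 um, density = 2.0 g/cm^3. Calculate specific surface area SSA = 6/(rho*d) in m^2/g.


SSA = 6 / (2.0 * 12.6) = 0.238 m^2/g

0.238


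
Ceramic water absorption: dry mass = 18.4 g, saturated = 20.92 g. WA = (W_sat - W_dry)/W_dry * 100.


WA = (20.92 - 18.4) / 18.4 * 100 = 13.7%

13.7


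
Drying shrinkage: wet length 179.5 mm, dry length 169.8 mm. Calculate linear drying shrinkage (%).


DS = (179.5 - 169.8) / 179.5 * 100 = 5.4%

5.4


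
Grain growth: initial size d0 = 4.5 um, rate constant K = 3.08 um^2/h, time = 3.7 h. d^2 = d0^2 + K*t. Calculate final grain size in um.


d^2 = 4.5^2 + 3.08*3.7 = 31.646
d = sqrt(31.646) = 5.63 um

5.63


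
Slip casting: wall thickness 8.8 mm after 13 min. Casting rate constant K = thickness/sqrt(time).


K = 8.8 / sqrt(13) = 8.8 / 3.6056 = 2.441 mm/min^0.5

2.441


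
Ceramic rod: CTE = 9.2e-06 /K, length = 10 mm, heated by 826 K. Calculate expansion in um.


dL = 9.2e-06 * 10 * 826 * 1000 = 75.992 um

75.992


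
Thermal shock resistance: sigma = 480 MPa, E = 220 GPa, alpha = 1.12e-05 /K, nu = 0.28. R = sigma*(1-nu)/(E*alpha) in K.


R = 480*(1-0.28)/(220*1000*1.12e-05) = 140 K

140


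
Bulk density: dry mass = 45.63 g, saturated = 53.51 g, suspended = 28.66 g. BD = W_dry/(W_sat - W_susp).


BD = 45.63 / (53.51 - 28.66) = 45.63 / 24.85 = 1.836 g/cm^3

1.836


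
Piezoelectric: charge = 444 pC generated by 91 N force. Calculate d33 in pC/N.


d33 = 444 / 91 = 4.9 pC/N

4.9


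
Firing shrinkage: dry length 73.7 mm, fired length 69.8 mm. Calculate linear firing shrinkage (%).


FS = (73.7 - 69.8) / 73.7 * 100 = 5.29%

5.29


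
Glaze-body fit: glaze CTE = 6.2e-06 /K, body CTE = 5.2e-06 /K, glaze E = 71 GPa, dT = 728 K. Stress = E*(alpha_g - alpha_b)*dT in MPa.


Stress = 71*1000*(6.2e-06 - 5.2e-06)*728 = 51.7 MPa

51.7


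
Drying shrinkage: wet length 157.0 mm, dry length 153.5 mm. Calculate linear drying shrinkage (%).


DS = (157.0 - 153.5) / 157.0 * 100 = 2.23%

2.23


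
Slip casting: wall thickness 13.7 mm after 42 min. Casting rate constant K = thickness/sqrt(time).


K = 13.7 / sqrt(42) = 13.7 / 6.4807 = 2.114 mm/min^0.5

2.114


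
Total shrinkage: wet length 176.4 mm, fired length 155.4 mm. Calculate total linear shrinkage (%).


TS = (176.4 - 155.4) / 176.4 * 100 = 11.9%

11.9


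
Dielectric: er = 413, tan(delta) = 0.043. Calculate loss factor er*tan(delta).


Loss = 413 * 0.043 = 17.759

17.759


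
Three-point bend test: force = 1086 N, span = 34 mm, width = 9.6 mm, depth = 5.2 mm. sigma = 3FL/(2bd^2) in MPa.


sigma = 3*1086*34/(2*9.6*5.2^2) = 213.4 MPa

213.4


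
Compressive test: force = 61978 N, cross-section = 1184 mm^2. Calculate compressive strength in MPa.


CS = 61978 / 1184 = 52.3 MPa

52.3


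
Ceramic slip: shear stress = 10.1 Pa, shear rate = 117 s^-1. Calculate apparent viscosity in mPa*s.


eta = tau/gamma * 1000 = 10.1/117 * 1000 = 86.3 mPa*s

86.3


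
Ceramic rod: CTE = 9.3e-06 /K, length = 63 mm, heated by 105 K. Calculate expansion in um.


dL = 9.3e-06 * 63 * 105 * 1000 = 61.52 um

61.52


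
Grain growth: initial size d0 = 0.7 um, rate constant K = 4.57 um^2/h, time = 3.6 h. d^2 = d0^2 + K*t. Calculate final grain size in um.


d^2 = 0.7^2 + 4.57*3.6 = 16.942
d = sqrt(16.942) = 4.12 um

4.12


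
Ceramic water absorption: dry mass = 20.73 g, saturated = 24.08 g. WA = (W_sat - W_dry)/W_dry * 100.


WA = (24.08 - 20.73) / 20.73 * 100 = 16.16%

16.16


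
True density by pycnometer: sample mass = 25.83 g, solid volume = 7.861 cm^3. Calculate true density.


TD = 25.83 / 7.861 = 3.286 g/cm^3

3.286


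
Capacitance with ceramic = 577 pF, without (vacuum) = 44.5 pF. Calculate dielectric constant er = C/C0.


er = 577 / 44.5 = 12.97

12.97


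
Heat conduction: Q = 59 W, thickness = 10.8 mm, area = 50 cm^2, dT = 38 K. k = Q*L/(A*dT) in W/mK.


k = 59*10.8/1000/(50/10000*38) = 3.35 W/mK

3.35


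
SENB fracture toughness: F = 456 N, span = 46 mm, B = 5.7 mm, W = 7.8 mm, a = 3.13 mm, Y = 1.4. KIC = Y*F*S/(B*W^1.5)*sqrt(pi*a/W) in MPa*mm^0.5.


KIC = 1.4*456*46/(5.7*7.8^1.5)*sqrt(pi*3.13/7.8) = 265.54

265.54


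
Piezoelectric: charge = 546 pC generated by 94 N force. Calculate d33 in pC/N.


d33 = 546 / 94 = 5.8 pC/N

5.8


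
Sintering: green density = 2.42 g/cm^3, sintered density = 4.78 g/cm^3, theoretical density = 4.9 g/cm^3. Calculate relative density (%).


Relative = 4.78 / 4.9 * 100 = 97.6%

97.6


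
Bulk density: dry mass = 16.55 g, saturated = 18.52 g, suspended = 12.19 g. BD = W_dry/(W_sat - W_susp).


BD = 16.55 / (18.52 - 12.19) = 16.55 / 6.33 = 2.615 g/cm^3

2.615


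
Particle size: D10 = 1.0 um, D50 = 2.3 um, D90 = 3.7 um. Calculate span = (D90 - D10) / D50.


Span = (3.7 - 1.0) / 2.3 = 2.7 / 2.3 = 1.174

1.174


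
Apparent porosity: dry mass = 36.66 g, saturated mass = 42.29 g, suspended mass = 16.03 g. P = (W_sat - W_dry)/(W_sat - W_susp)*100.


P = (42.29 - 36.66) / (42.29 - 16.03) * 100 = 5.63 / 26.26 * 100 = 21.4%

21.4


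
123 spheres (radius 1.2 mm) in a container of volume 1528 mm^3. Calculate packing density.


V_sphere = 4/3*pi*1.2^3 = 7.2382 mm^3
Total V = 123*7.2382 = 890.2986 mm^3
PD = 890.2986 / 1528 = 0.583

0.583


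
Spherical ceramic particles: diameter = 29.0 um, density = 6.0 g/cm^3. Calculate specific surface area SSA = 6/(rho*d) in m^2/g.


SSA = 6 / (6.0 * 29.0) = 0.034 m^2/g

0.034


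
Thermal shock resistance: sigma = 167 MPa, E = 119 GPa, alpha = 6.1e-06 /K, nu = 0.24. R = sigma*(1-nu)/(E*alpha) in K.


R = 167*(1-0.24)/(119*1000*6.1e-06) = 175 K

175


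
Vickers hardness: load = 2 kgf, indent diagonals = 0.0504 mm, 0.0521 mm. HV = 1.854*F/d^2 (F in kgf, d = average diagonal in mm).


d_avg = (0.0504+0.0521)/2 = 0.05125 mm
HV = 1.854*2/0.05125^2 = 1412

1412


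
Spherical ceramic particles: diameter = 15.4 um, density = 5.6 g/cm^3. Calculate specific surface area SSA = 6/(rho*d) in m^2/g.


SSA = 6 / (5.6 * 15.4) = 0.07 m^2/g

0.07


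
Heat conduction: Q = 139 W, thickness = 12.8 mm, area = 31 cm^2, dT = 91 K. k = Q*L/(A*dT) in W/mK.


k = 139*12.8/1000/(31/10000*91) = 6.31 W/mK

6.31


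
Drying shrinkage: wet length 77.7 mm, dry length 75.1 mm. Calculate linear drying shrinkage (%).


DS = (77.7 - 75.1) / 77.7 * 100 = 3.35%

3.35


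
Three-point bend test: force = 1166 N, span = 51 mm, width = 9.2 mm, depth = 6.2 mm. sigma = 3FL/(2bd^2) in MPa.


sigma = 3*1166*51/(2*9.2*6.2^2) = 252.2 MPa

252.2


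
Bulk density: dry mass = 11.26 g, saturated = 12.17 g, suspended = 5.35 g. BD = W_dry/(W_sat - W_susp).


BD = 11.26 / (12.17 - 5.35) = 11.26 / 6.82 = 1.651 g/cm^3

1.651


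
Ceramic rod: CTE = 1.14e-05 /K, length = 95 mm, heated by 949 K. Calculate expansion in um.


dL = 1.14e-05 * 95 * 949 * 1000 = 1027.767 um

1027.767


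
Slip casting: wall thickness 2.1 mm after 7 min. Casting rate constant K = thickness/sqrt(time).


K = 2.1 / sqrt(7) = 2.1 / 2.6458 = 0.794 mm/min^0.5

0.794


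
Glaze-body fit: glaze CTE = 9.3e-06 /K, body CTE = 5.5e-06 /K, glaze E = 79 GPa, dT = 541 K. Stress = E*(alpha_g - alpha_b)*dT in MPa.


Stress = 79*1000*(9.3e-06 - 5.5e-06)*541 = 162.4 MPa

162.4


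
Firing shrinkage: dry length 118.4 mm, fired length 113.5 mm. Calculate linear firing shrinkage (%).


FS = (118.4 - 113.5) / 118.4 * 100 = 4.14%

4.14


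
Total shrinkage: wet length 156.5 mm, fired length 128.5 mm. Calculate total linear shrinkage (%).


TS = (156.5 - 128.5) / 156.5 * 100 = 17.89%

17.89


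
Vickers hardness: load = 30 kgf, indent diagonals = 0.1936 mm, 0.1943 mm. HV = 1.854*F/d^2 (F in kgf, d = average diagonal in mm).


d_avg = (0.1936+0.1943)/2 = 0.19395 mm
HV = 1.854*30/0.19395^2 = 1479

1479


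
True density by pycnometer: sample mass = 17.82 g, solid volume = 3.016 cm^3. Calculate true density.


TD = 17.82 / 3.016 = 5.908 g/cm^3

5.908


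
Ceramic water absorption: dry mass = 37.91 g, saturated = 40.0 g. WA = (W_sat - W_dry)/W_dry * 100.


WA = (40.0 - 37.91) / 37.91 * 100 = 5.51%

5.51


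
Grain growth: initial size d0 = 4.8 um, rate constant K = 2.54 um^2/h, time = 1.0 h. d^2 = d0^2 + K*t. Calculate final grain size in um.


d^2 = 4.8^2 + 2.54*1.0 = 25.58
d = sqrt(25.58) = 5.06 um

5.06


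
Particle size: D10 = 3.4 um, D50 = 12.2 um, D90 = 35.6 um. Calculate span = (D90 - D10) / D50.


Span = (35.6 - 3.4) / 12.2 = 32.2 / 12.2 = 2.639

2.639


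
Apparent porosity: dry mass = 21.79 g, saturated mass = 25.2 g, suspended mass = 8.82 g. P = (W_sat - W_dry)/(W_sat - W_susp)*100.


P = (25.2 - 21.79) / (25.2 - 8.82) * 100 = 3.41 / 16.38 * 100 = 20.8%

20.8


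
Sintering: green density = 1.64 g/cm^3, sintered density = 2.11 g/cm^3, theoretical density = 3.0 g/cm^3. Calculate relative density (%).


Relative = 2.11 / 3.0 * 100 = 70.3%

70.3


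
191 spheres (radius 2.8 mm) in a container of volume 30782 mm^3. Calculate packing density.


V_sphere = 4/3*pi*2.8^3 = 91.9523 mm^3
Total V = 191*91.9523 = 17562.8893 mm^3
PD = 17562.8893 / 30782 = 0.571

0.571


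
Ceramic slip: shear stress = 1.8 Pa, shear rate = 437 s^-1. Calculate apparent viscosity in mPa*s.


eta = tau/gamma * 1000 = 1.8/437 * 1000 = 4.1 mPa*s

4.1


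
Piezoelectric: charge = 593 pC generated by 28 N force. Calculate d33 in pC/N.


d33 = 593 / 28 = 21.2 pC/N

21.2


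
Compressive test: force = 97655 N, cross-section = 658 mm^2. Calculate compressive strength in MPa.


CS = 97655 / 658 = 148.4 MPa

148.4


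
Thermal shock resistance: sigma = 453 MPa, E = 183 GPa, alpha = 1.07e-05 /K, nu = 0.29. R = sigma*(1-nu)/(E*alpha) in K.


R = 453*(1-0.29)/(183*1000*1.07e-05) = 164 K

164


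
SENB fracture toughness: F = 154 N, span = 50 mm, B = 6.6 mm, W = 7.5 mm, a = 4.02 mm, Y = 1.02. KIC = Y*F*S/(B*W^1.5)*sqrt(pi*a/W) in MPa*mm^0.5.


KIC = 1.02*154*50/(6.6*7.5^1.5)*sqrt(pi*4.02/7.5) = 75.18

75.18


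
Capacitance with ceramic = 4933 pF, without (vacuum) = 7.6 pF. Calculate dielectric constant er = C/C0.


er = 4933 / 7.6 = 649.08

649.08


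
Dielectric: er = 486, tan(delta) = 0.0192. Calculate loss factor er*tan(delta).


Loss = 486 * 0.0192 = 9.331

9.331


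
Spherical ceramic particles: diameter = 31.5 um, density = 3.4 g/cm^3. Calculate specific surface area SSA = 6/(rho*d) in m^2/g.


SSA = 6 / (3.4 * 31.5) = 0.056 m^2/g

0.056


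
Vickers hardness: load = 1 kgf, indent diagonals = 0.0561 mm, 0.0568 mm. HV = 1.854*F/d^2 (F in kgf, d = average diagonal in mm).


d_avg = (0.0561+0.0568)/2 = 0.05645 mm
HV = 1.854*1/0.05645^2 = 582

582


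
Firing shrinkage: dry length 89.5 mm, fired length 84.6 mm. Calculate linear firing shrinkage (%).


FS = (89.5 - 84.6) / 89.5 * 100 = 5.47%

5.47


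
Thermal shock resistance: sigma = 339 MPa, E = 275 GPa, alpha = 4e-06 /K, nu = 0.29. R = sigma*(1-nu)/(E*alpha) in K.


R = 339*(1-0.29)/(275*1000*4e-06) = 219 K

219


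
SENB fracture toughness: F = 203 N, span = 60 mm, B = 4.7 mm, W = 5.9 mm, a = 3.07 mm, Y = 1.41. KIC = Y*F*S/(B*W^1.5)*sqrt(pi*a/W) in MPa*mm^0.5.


KIC = 1.41*203*60/(4.7*5.9^1.5)*sqrt(pi*3.07/5.9) = 325.99

325.99


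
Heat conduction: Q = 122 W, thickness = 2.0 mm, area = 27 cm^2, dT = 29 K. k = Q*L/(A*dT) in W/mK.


k = 122*2.0/1000/(27/10000*29) = 3.12 W/mK

3.12


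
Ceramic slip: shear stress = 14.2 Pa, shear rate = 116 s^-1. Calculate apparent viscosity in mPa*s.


eta = tau/gamma * 1000 = 14.2/116 * 1000 = 122.4 mPa*s

122.4


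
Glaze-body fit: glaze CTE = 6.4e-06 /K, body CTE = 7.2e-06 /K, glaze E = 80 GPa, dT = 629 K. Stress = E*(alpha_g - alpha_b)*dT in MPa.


Stress = 80*1000*(6.4e-06 - 7.2e-06)*629 = -40.3 MPa

-40.3


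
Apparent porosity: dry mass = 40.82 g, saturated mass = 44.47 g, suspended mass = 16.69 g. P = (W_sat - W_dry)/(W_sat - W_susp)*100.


P = (44.47 - 40.82) / (44.47 - 16.69) * 100 = 3.65 / 27.78 * 100 = 13.1%

13.1


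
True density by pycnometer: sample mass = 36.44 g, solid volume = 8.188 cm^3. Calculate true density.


TD = 36.44 / 8.188 = 4.45 g/cm^3

4.45


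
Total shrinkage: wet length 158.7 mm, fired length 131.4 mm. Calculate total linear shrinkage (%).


TS = (158.7 - 131.4) / 158.7 * 100 = 17.2%

17.2


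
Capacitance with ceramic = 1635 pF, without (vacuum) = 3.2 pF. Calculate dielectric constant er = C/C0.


er = 1635 / 3.2 = 510.94

510.94


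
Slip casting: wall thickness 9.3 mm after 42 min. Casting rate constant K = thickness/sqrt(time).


K = 9.3 / sqrt(42) = 9.3 / 6.4807 = 1.435 mm/min^0.5

1.435


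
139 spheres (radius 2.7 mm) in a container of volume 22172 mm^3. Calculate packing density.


V_sphere = 4/3*pi*2.7^3 = 82.448 mm^3
Total V = 139*82.448 = 11460.272 mm^3
PD = 11460.272 / 22172 = 0.517

0.517


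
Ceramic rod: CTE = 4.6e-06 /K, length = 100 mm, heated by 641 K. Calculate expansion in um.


dL = 4.6e-06 * 100 * 641 * 1000 = 294.86 um

294.86


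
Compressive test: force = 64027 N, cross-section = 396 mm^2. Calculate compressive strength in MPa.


CS = 64027 / 396 = 161.7 MPa

161.7


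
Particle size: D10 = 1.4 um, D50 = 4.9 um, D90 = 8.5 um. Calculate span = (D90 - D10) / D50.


Span = (8.5 - 1.4) / 4.9 = 7.1 / 4.9 = 1.449

1.449


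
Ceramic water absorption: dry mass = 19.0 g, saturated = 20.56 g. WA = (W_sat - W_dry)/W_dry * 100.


WA = (20.56 - 19.0) / 19.0 * 100 = 8.21%

8.21


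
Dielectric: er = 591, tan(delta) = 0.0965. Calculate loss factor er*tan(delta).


Loss = 591 * 0.0965 = 57.032

57.032


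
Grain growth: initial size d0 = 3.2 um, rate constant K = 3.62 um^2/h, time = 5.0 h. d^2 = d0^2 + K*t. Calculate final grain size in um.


d^2 = 3.2^2 + 3.62*5.0 = 28.34
d = sqrt(28.34) = 5.32 um

5.32


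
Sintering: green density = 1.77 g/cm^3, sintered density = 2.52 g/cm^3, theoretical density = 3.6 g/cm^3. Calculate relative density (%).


Relative = 2.52 / 3.6 * 100 = 70.0%

70.0


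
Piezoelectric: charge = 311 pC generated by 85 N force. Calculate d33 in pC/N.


d33 = 311 / 85 = 3.7 pC/N

3.7


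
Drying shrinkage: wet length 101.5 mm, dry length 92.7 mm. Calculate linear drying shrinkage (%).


DS = (101.5 - 92.7) / 101.5 * 100 = 8.67%

8.67


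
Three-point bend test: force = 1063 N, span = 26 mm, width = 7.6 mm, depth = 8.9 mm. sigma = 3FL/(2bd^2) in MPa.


sigma = 3*1063*26/(2*7.6*8.9^2) = 68.9 MPa

68.9


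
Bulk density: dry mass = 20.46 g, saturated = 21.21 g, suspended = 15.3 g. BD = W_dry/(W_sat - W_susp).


BD = 20.46 / (21.21 - 15.3) = 20.46 / 5.91 = 3.462 g/cm^3

3.462


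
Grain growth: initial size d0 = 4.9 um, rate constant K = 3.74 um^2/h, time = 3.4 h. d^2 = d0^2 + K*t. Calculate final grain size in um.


d^2 = 4.9^2 + 3.74*3.4 = 36.726
d = sqrt(36.726) = 6.06 um

6.06


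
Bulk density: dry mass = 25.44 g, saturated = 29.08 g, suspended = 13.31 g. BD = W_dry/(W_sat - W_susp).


BD = 25.44 / (29.08 - 13.31) = 25.44 / 15.77 = 1.613 g/cm^3

1.613


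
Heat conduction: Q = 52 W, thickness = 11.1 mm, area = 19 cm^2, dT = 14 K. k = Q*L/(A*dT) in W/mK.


k = 52*11.1/1000/(19/10000*14) = 21.7 W/mK

21.7


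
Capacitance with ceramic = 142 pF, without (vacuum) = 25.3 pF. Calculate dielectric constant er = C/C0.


er = 142 / 25.3 = 5.61

5.61


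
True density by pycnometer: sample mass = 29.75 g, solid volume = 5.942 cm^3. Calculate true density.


TD = 29.75 / 5.942 = 5.007 g/cm^3

5.007


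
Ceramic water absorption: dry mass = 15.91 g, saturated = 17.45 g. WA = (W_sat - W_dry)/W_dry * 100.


WA = (17.45 - 15.91) / 15.91 * 100 = 9.68%

9.68


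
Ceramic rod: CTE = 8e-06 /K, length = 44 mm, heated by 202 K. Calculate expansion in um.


dL = 8e-06 * 44 * 202 * 1000 = 71.104 um

71.104


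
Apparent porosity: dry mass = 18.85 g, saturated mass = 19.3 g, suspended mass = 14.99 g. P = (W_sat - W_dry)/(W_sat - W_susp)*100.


P = (19.3 - 18.85) / (19.3 - 14.99) * 100 = 0.45 / 4.31 * 100 = 10.4%

10.4


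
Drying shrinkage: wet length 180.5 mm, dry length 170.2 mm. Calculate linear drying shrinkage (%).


DS = (180.5 - 170.2) / 180.5 * 100 = 5.71%

5.71


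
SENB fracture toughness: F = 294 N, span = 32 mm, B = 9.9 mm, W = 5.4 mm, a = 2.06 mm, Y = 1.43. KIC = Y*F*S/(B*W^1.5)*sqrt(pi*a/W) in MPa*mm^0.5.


KIC = 1.43*294*32/(9.9*5.4^1.5)*sqrt(pi*2.06/5.4) = 118.55

118.55


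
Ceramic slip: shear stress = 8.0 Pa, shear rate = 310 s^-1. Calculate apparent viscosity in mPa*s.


eta = tau/gamma * 1000 = 8.0/310 * 1000 = 25.8 mPa*s

25.8


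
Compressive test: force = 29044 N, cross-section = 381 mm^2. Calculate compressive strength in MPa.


CS = 29044 / 381 = 76.2 MPa

76.2


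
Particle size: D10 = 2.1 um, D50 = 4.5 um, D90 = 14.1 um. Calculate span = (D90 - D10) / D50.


Span = (14.1 - 2.1) / 4.5 = 12.0 / 4.5 = 2.667

2.667


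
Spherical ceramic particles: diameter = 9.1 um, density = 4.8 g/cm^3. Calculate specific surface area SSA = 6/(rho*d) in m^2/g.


SSA = 6 / (4.8 * 9.1) = 0.137 m^2/g

0.137


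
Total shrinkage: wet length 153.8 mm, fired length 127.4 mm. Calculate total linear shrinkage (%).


TS = (153.8 - 127.4) / 153.8 * 100 = 17.17%

17.17


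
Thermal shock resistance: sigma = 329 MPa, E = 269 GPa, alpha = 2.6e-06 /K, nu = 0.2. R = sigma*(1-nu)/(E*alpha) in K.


R = 329*(1-0.2)/(269*1000*2.6e-06) = 376 K

376


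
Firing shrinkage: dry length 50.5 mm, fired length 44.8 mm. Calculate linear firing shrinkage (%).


FS = (50.5 - 44.8) / 50.5 * 100 = 11.29%

11.29


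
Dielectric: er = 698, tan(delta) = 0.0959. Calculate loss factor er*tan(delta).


Loss = 698 * 0.0959 = 66.938

66.938


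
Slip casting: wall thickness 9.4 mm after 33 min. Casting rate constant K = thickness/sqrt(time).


K = 9.4 / sqrt(33) = 9.4 / 5.7446 = 1.636 mm/min^0.5

1.636


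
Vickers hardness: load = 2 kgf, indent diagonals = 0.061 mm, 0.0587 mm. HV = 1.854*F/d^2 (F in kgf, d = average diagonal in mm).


d_avg = (0.061+0.0587)/2 = 0.05985 mm
HV = 1.854*2/0.05985^2 = 1035

1035


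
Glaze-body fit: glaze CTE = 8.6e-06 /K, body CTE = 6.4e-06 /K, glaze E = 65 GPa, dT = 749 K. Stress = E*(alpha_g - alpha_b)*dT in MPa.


Stress = 65*1000*(8.6e-06 - 6.4e-06)*749 = 107.1 MPa

107.1
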